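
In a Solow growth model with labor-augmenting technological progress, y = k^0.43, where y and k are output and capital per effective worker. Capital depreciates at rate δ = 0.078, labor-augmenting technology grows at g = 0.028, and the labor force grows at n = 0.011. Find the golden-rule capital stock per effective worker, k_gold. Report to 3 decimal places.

k_gold ≈ 9.811

n + g + δ = 0.011 + 0.028 + 0.078 = 0.117.
At the golden rule the marginal product of capital equals n+g+δ: 0.43·k^(0.43−1) = 0.117. Solving, k_gold = (0.43/0.117)^(1/0.57) ≈ 9.8112.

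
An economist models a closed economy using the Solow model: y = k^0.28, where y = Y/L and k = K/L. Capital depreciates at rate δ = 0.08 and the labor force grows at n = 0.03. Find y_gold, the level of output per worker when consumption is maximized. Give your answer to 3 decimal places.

Capital per worker breaks even when investment replaces (n + δ)·k; here n + δ = 0.11.
At the golden rule the marginal product of capital equals n+δ: 0.28·k^(0.28−1) = 0.11. Solving, k_gold = (0.28/0.11)^(1/0.72) ≈ 3.6607.
Output: y_gold = k_gold^0.28 = 3.6607^0.28 ≈ 1.4381.

y_gold ≈ 1.438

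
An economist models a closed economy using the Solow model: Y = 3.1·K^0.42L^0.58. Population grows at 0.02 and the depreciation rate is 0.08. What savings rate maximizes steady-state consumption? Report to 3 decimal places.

n + δ = 0.02 + 0.08 = 0.1.
At the golden rule MPK = n+δ, and in any Cobb-Douglas steady state s = (n+δ)·k/y = MPK·k/y = capital's share 0.42.

s_gold = 0.420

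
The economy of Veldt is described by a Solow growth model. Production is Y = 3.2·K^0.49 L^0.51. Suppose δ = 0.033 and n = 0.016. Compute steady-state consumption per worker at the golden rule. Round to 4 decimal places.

The effective depreciation rate is n + δ = 0.016 + 0.033 = 0.049.
Maximizing c = f(k) − (n+δ)·k gives f'(k) = n+δ, i.e. 0.49·3.2·k^(0.49−1) = 0.049, so k_gold = (0.49·3.2/0.049)^(1/0.51) ≈ 893.8702.
y_gold = 3.2·893.8702^0.49 ≈ 89.3870.
c_gold = y_gold − (n+δ)·k_gold = 89.3870 − 0.049·893.8702 ≈ 45.5874.

c_gold ≈ 45.5874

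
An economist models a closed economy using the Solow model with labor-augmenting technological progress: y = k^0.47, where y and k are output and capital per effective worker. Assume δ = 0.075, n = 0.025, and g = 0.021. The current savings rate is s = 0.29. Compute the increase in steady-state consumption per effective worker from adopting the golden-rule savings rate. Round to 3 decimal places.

Δc ≈ 0.224

n + g + δ = 0.025 + 0.021 + 0.075 = 0.121.
Current steady state (s = 0.29): k* = (0.29/0.121)^(1/0.53) ≈ 5.2030, y* = 5.2030^0.47 ≈ 2.1709, c* = (1−0.29)·2.1709 ≈ 1.5413.
At the golden rule the marginal product of capital equals n+g+δ: 0.47·k^(0.47−1) = 0.121. Solving, k_gold = (0.47/0.121)^(1/0.53) ≈ 12.9393.
y_gold = 12.9393^0.47 ≈ 3.3312, c_gold = y_gold − 0.121·k_gold ≈ 1.7655.
Gain: Δc = 1.7655 − 1.5413 ≈ 0.2242.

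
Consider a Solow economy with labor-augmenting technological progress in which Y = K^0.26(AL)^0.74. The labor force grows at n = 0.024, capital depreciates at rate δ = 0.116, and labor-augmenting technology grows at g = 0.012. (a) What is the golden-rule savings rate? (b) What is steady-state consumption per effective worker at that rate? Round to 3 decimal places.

(a) s_gold = 0.260; (b) c_gold ≈ 0.894

Capital per effective worker breaks even when investment replaces (n + g + δ)·k; here n + g + δ = 0.152.
For Cobb-Douglas, s_gold equals capital's share: s_gold = 0.26.
Setting f'(k) = n+g+δ gives 0.26·k^(0.26−1) = 0.152, hence k_gold = (0.26/0.152)^(1/0.74) ≈ 2.0656.
y_gold = 2.0656^0.26 ≈ 1.2076; c_gold = (1−0.26)·y_gold ≈ 0.8936.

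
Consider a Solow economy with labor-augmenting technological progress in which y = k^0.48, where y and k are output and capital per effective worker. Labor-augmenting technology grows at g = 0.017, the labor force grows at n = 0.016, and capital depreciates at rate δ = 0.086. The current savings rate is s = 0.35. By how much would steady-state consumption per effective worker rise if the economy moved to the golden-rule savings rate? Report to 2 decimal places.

Δc ≈ 0.12

Break-even investment rate: n + g + δ = 0.016 + 0.017 + 0.086 = 0.119.
Current steady state (s = 0.35): k* = (0.35/0.119)^(1/0.52) ≈ 7.9616, y* = 7.9616^0.48 ≈ 2.7070, c* = (1−0.35)·2.7070 ≈ 1.7595.
At the golden rule the marginal product of capital equals n+g+δ: 0.48·k^(0.48−1) = 0.119. Solving, k_gold = (0.48/0.119)^(1/0.52) ≈ 14.6149.
y_gold = 14.6149^0.48 ≈ 3.6233, c_gold = y_gold − 0.119·k_gold ≈ 1.8841.
Gain: Δc = 1.8841 − 1.7595 ≈ 0.1246.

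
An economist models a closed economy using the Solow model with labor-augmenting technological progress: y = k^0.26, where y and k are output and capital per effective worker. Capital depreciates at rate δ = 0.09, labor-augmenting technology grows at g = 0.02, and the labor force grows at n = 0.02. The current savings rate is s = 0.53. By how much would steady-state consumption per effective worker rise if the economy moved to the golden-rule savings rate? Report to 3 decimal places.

Δc ≈ 0.174

n + g + δ = 0.02 + 0.02 + 0.09 = 0.13.
Current steady state (s = 0.53): k* = (0.53/0.13)^(1/0.74) ≈ 6.6800, y* = 6.6800^0.26 ≈ 1.6385, c* = (1−0.53)·1.6385 ≈ 0.7701.
Maximizing c = f(k) − (n+g+δ)·k gives f'(k) = n+g+δ, i.e. 0.26·k^(0.26−1) = 0.13, so k_gold = (0.26/0.13)^(1/0.74) ≈ 2.5515.
y_gold = 2.5515^0.26 ≈ 1.2758, c_gold = y_gold − 0.13·k_gold ≈ 0.9441.
Gain: Δc = 0.9441 − 0.7701 ≈ 0.1740.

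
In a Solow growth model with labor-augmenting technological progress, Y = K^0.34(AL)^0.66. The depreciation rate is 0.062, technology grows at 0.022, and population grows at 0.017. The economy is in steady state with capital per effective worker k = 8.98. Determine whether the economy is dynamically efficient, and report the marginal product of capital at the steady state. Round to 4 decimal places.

dynamically inefficient; MPK ≈ 0.0799

Capital per effective worker breaks even when investment replaces (n + g + δ)·k; here n + g + δ = 0.101.
MPK = 0.34·k^(0.34−1) = 0.34·8.98^(-0.66) ≈ 0.0799.
MPK < 0.101, so the economy is dynamically inefficient (over-saving).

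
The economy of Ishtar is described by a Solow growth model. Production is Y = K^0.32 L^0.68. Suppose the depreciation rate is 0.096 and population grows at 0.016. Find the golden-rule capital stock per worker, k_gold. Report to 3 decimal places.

k_gold ≈ 4.683

Break-even investment rate: n + δ = 0.016 + 0.096 = 0.112.
Golden rule sets MPK = n+δ: 0.32·k^(0.32−1) = 0.112, so k_gold = (0.32/0.112)^(1/0.68) ≈ 4.6826.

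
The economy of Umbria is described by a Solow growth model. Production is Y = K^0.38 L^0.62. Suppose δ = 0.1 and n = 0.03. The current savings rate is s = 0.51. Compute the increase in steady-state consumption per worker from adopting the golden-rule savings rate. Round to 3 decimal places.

Δc ≈ 0.064

The effective depreciation rate is n + δ = 0.03 + 0.1 = 0.13.
Current steady state (s = 0.51): k* = (0.51/0.13)^(1/0.62) ≈ 9.0670, y* = 9.0670^0.38 ≈ 2.3112, c* = (1−0.51)·2.3112 ≈ 1.1325.
Setting f'(k) = n+δ gives 0.38·k^(0.38−1) = 0.13, hence k_gold = (0.38/0.13)^(1/0.62) ≈ 5.6410.
y_gold = 5.6410^0.38 ≈ 1.9298, c_gold = y_gold − 0.13·k_gold ≈ 1.1965.
Gain: Δc = 1.1965 − 1.1325 ≈ 0.0640.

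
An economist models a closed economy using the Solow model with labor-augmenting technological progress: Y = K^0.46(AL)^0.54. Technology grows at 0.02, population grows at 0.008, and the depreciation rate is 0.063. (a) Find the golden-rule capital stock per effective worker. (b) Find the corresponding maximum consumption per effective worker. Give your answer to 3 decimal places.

(a) k_gold ≈ 20.099; (b) c_gold ≈ 2.147

Break-even investment rate: n + g + δ = 0.008 + 0.02 + 0.063 = 0.091.
At the golden rule the marginal product of capital equals n+g+δ: 0.46·k^(0.46−1) = 0.091. Solving, k_gold = (0.46/0.091)^(1/0.54) ≈ 20.0992.
y_gold = 20.0992^0.46 ≈ 3.9761; c_gold = y_gold − 0.091·k_gold ≈ 2.1471.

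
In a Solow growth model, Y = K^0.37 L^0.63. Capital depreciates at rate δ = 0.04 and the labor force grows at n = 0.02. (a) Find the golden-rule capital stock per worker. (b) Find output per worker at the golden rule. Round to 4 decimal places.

n + δ = 0.02 + 0.04 = 0.06.
Maximizing c = f(k) − (n+δ)·k gives f'(k) = n+δ, i.e. 0.37·k^(0.37−1) = 0.06, so k_gold = (0.37/0.06)^(1/0.63) ≈ 17.9493.
y_gold = 17.9493^0.37 ≈ 2.9107.

(a) k_gold ≈ 17.9493; (b) y_gold ≈ 2.9107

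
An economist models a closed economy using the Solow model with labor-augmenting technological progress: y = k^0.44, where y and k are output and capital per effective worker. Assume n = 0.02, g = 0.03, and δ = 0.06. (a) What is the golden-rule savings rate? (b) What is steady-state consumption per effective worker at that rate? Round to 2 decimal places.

n + g + δ = 0.02 + 0.03 + 0.06 = 0.11.
For Cobb-Douglas, s_gold equals capital's share: s_gold = 0.44.
Golden rule sets MPK = n+g+δ: 0.44·k^(0.44−1) = 0.11, so k_gold = (0.44/0.11)^(1/0.56) ≈ 11.8880.
y_gold = 11.8880^0.44 ≈ 2.9720; c_gold = (1−0.44)·y_gold ≈ 1.6643.

(a) s_gold = 0.44; (b) c_gold ≈ 1.66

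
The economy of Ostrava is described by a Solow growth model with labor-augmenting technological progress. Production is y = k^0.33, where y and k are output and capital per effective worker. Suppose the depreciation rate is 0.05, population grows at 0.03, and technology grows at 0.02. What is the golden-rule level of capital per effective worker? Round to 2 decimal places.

k_gold ≈ 5.94

Break-even investment rate: n + g + δ = 0.03 + 0.02 + 0.05 = 0.1.
Maximizing c = f(k) − (n+g+δ)·k gives f'(k) = n+g+δ, i.e. 0.33·k^(0.33−1) = 0.1, so k_gold = (0.33/0.1)^(1/0.67) ≈ 5.9416.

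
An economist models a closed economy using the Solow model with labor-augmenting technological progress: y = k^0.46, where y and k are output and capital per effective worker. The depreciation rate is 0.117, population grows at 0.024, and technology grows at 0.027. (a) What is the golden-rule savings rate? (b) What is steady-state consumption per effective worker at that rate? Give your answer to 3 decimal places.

(a) s_gold = 0.460; (b) c_gold ≈ 1.274

Break-even investment rate: n + g + δ = 0.024 + 0.027 + 0.117 = 0.168.
For Cobb-Douglas, s_gold equals capital's share: s_gold = 0.46.
Golden rule sets MPK = n+g+δ: 0.46·k^(0.46−1) = 0.168, so k_gold = (0.46/0.168)^(1/0.54) ≈ 6.4579.
y_gold = 6.4579^0.46 ≈ 2.3585; c_gold = (1−0.46)·y_gold ≈ 1.2736.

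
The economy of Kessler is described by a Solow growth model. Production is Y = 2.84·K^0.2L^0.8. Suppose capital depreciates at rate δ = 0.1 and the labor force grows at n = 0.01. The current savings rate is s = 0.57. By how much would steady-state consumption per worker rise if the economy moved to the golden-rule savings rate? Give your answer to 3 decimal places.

Δc ≈ 1.033

The effective depreciation rate is n + δ = 0.01 + 0.1 = 0.11.
Current steady state (s = 0.57): k* = (0.57·2.84/0.11)^(1/0.8) ≈ 28.8238, y* = 2.84·28.8238^0.2 ≈ 5.5625, c* = (1−0.57)·5.5625 ≈ 2.3919.
Maximizing c = f(k) − (n+δ)·k gives f'(k) = n+δ, i.e. 0.2·2.84·k^(0.2−1) = 0.11, so k_gold = (0.2·2.84/0.11)^(1/0.8) ≈ 7.7839.
y_gold = 2.84·7.7839^0.2 ≈ 4.2811, c_gold = y_gold − 0.11·k_gold ≈ 3.4249.
Gain: Δc = 3.4249 − 2.3919 ≈ 1.0330.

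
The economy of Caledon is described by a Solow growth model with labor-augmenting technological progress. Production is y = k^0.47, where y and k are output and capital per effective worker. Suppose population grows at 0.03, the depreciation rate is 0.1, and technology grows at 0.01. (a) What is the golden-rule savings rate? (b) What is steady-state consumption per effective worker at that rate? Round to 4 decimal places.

(a) s_gold = 0.4700; (b) c_gold ≈ 1.5513

Capital per effective worker breaks even when investment replaces (n + g + δ)·k; here n + g + δ = 0.14.
For Cobb-Douglas, s_gold equals capital's share: s_gold = 0.47.
At the golden rule the marginal product of capital equals n+g+δ: 0.47·k^(0.47−1) = 0.14. Solving, k_gold = (0.47/0.14)^(1/0.53) ≈ 9.8264.
y_gold = 9.8264^0.47 ≈ 2.9270; c_gold = (1−0.47)·y_gold ≈ 1.5513.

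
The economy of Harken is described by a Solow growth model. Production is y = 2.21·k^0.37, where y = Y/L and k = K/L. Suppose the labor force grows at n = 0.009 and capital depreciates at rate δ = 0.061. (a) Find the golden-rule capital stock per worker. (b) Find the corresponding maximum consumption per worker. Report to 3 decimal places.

(a) k_gold ≈ 49.481; (b) c_gold ≈ 5.898

Capital per worker breaks even when investment replaces (n + δ)·k; here n + δ = 0.07.
At the golden rule the marginal product of capital equals n+δ: 0.37·2.21·k^(0.37−1) = 0.07. Solving, k_gold = (0.37·2.21/0.07)^(1/0.63) ≈ 49.4809.
y_gold = 2.21·49.4809^0.37 ≈ 9.3613; c_gold = y_gold − 0.07·k_gold ≈ 5.8976.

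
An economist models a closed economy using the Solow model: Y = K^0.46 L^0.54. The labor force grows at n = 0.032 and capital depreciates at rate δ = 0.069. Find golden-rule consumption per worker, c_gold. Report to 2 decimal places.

c_gold ≈ 1.96

n + δ = 0.032 + 0.069 = 0.101.
At the golden rule the marginal product of capital equals n+δ: 0.46·k^(0.46−1) = 0.101. Solving, k_gold = (0.46/0.101)^(1/0.54) ≈ 16.5702.
y_gold = 16.5702^0.46 ≈ 3.6382.
c_gold = y_gold − (n+δ)·k_gold = 3.6382 − 0.101·16.5702 ≈ 1.9646.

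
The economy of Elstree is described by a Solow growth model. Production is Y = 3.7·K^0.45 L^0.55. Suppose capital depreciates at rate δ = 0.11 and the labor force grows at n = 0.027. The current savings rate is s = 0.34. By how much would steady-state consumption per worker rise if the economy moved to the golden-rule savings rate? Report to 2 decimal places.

Capital per worker breaks even when investment replaces (n + δ)·k; here n + δ = 0.137.
Current steady state (s = 0.34): k* = (0.34·3.7/0.137)^(1/0.55) ≈ 56.3425, y* = 3.7·56.3425^0.45 ≈ 22.7027, c* = (1−0.34)·22.7027 ≈ 14.9838.
Maximizing c = f(k) − (n+δ)·k gives f'(k) = n+δ, i.e. 0.45·3.7·k^(0.45−1) = 0.137, so k_gold = (0.45·3.7/0.137)^(1/0.55) ≈ 93.7930.
y_gold = 3.7·93.7930^0.45 ≈ 28.5548, c_gold = y_gold − 0.137·k_gold ≈ 15.7051.
Gain: Δc = 15.7051 − 14.9838 ≈ 0.7213.

Δc ≈ 0.72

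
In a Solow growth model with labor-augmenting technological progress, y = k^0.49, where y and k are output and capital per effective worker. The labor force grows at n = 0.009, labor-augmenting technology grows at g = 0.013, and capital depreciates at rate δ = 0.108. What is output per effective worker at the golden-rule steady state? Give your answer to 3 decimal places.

Capital per effective worker breaks even when investment replaces (n + g + δ)·k; here n + g + δ = 0.13.
At the golden rule the marginal product of capital equals n+g+δ: 0.49·k^(0.49−1) = 0.13. Solving, k_gold = (0.49/0.13)^(1/0.51) ≈ 13.4868.
Output: y_gold = k_gold^0.49 = 13.4868^0.49 ≈ 3.5781.

y_gold ≈ 3.578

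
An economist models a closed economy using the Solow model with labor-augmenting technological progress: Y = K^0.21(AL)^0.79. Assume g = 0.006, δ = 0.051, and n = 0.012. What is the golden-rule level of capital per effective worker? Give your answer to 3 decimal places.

Capital per effective worker breaks even when investment replaces (n + g + δ)·k; here n + g + δ = 0.069.
Maximizing c = f(k) − (n+g+δ)·k gives f'(k) = n+g+δ, i.e. 0.21·k^(0.21−1) = 0.069, so k_gold = (0.21/0.069)^(1/0.79) ≈ 4.0913.

k_gold ≈ 4.091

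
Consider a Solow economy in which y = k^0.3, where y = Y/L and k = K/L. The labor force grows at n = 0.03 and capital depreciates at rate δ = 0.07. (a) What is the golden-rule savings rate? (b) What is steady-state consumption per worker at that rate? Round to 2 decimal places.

(a) s_gold = 0.30; (b) c_gold ≈ 1.12

The effective depreciation rate is n + δ = 0.03 + 0.07 = 0.1.
For Cobb-Douglas, s_gold equals capital's share: s_gold = 0.3.
At the golden rule the marginal product of capital equals n+δ: 0.3·k^(0.3−1) = 0.1. Solving, k_gold = (0.3/0.1)^(1/0.7) ≈ 4.8040.
y_gold = 4.8040^0.3 ≈ 1.6013; c_gold = (1−0.3)·y_gold ≈ 1.1209.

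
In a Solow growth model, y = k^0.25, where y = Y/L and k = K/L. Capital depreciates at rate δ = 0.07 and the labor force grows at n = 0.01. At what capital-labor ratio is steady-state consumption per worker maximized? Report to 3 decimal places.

n + δ = 0.01 + 0.07 = 0.08.
Setting f'(k) = n+δ gives 0.25·k^(0.25−1) = 0.08, hence k_gold = (0.25/0.08)^(1/0.75) ≈ 4.5688.

k_gold ≈ 4.569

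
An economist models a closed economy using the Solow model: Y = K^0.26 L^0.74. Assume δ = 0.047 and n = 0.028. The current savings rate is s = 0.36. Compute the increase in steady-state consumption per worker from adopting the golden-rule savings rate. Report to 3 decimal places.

Capital per worker breaks even when investment replaces (n + δ)·k; here n + δ = 0.075.
Current steady state (s = 0.36): k* = (0.36/0.075)^(1/0.74) ≈ 8.3291, y* = 8.3291^0.26 ≈ 1.7352, c* = (1−0.36)·1.7352 ≈ 1.1105.
Setting f'(k) = n+δ gives 0.26·k^(0.26−1) = 0.075, hence k_gold = (0.26/0.075)^(1/0.74) ≈ 5.3655.
y_gold = 5.3655^0.26 ≈ 1.5477, c_gold = y_gold − 0.075·k_gold ≈ 1.1453.
Gain: Δc = 1.1453 − 1.1105 ≈ 0.0348.

Δc ≈ 0.035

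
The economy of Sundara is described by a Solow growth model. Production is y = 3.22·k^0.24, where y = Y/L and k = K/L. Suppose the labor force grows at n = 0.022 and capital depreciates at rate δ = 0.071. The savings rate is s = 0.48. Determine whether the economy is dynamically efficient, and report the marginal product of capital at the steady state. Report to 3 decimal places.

dynamically inefficient; MPK ≈ 0.046

Break-even investment rate: n + δ = 0.022 + 0.071 = 0.093.
Steady-state k*: s·A·k^0.24 = 0.093·k gives k* = (0.48·3.22/0.093)^(1/0.76) ≈ 40.3712.
MPK = 0.24·3.22·40.3712^(-0.76) ≈ 0.0465.
MPK < n+δ = 0.093, so the economy is dynamically inefficient (over-saving).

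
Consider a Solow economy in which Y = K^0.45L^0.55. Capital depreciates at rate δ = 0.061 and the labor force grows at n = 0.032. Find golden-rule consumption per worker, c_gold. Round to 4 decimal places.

c_gold ≈ 1.9980

The effective depreciation rate is n + δ = 0.032 + 0.061 = 0.093.
Golden rule sets MPK = n+δ: 0.45·k^(0.45−1) = 0.093, so k_gold = (0.45/0.093)^(1/0.55) ≈ 17.5777.
y_gold = 17.5777^0.45 ≈ 3.6327.
c_gold = y_gold − (n+δ)·k_gold = 3.6327 − 0.093·17.5777 ≈ 1.9980.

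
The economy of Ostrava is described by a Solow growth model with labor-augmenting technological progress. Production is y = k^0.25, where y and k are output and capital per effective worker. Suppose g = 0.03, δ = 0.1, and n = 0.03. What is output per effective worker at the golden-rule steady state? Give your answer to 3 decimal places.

The effective depreciation rate is n + g + δ = 0.03 + 0.03 + 0.1 = 0.16.
Maximizing c = f(k) − (n+g+δ)·k gives f'(k) = n+g+δ, i.e. 0.25·k^(0.25−1) = 0.16, so k_gold = (0.25/0.16)^(1/0.75) ≈ 1.8131.
Output: y_gold = k_gold^0.25 = 1.8131^0.25 ≈ 1.1604.

y_gold ≈ 1.160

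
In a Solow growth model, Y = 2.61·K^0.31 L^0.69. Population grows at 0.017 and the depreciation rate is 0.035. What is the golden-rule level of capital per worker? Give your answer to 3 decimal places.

k_gold ≈ 53.399

The effective depreciation rate is n + δ = 0.017 + 0.035 = 0.052.
Setting f'(k) = n+δ gives 0.31·2.61·k^(0.31−1) = 0.052, hence k_gold = (0.31·2.61/0.052)^(1/0.69) ≈ 53.3992.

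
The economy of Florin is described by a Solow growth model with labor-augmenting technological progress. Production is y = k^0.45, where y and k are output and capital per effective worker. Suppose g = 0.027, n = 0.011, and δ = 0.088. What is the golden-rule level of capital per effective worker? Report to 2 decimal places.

k_gold ≈ 10.12

The effective depreciation rate is n + g + δ = 0.011 + 0.027 + 0.088 = 0.126.
Golden rule sets MPK = n+g+δ: 0.45·k^(0.45−1) = 0.126, so k_gold = (0.45/0.126)^(1/0.55) ≈ 10.1197.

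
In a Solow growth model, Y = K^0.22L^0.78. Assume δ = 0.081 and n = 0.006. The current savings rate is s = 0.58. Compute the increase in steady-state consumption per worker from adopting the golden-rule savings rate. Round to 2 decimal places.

Δc ≈ 0.30

Break-even investment rate: n + δ = 0.006 + 0.081 = 0.087.
Current steady state (s = 0.58): k* = (0.58/0.087)^(1/0.78) ≈ 11.3840, y* = 11.3840^0.22 ≈ 1.7076, c* = (1−0.58)·1.7076 ≈ 0.7172.
Setting f'(k) = n+δ gives 0.22·k^(0.22−1) = 0.087, hence k_gold = (0.22/0.087)^(1/0.78) ≈ 3.2851.
y_gold = 3.2851^0.22 ≈ 1.2991, c_gold = y_gold − 0.087·k_gold ≈ 1.0133.
Gain: Δc = 1.0133 − 0.7172 ≈ 0.2961.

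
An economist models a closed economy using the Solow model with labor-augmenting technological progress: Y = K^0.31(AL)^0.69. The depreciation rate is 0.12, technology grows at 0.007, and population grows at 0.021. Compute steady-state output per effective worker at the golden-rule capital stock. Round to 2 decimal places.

y_gold ≈ 1.39

The effective depreciation rate is n + g + δ = 0.021 + 0.007 + 0.12 = 0.148.
Maximizing c = f(k) − (n+g+δ)·k gives f'(k) = n+g+δ, i.e. 0.31·k^(0.31−1) = 0.148, so k_gold = (0.31/0.148)^(1/0.69) ≈ 2.9199.
Output: y_gold = k_gold^0.31 = 2.9199^0.31 ≈ 1.3940.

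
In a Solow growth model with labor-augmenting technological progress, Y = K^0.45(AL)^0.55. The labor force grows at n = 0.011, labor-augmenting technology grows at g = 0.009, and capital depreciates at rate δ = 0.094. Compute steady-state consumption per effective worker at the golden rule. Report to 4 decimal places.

c_gold ≈ 1.6914

The effective depreciation rate is n + g + δ = 0.011 + 0.009 + 0.094 = 0.114.
At the golden rule the marginal product of capital equals n+g+δ: 0.45·k^(0.45−1) = 0.114. Solving, k_gold = (0.45/0.114)^(1/0.55) ≈ 12.1394.
y_gold = 12.1394^0.45 ≈ 3.0753.
c_gold = y_gold − (n+g+δ)·k_gold = 3.0753 − 0.114·12.1394 ≈ 1.6914.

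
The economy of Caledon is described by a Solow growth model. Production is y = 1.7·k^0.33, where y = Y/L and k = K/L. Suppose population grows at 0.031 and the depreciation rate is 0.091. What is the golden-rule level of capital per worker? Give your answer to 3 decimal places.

k_gold ≈ 9.749

Break-even investment rate: n + δ = 0.031 + 0.091 = 0.122.
Maximizing c = f(k) − (n+δ)·k gives f'(k) = n+δ, i.e. 0.33·1.7·k^(0.33−1) = 0.122, so k_gold = (0.33·1.7/0.122)^(1/0.67) ≈ 9.7490.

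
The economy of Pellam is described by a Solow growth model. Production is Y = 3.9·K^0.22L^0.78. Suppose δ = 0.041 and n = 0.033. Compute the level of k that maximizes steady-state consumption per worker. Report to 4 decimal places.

The effective depreciation rate is n + δ = 0.033 + 0.041 = 0.074.
Golden rule sets MPK = n+δ: 0.22·3.9·k^(0.22−1) = 0.074, so k_gold = (0.22·3.9/0.074)^(1/0.78) ≈ 23.1436.

k_gold ≈ 23.1436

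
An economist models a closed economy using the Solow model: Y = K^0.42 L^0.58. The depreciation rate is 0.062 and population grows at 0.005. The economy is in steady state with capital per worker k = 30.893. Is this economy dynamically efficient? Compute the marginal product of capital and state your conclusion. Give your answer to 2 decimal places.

n + δ = 0.005 + 0.062 = 0.067.
MPK = 0.42·k^(0.42−1) = 0.42·30.893^(-0.58) ≈ 0.0574.
MPK < 0.067, so the economy is dynamically inefficient (over-saving).

dynamically inefficient; MPK ≈ 0.06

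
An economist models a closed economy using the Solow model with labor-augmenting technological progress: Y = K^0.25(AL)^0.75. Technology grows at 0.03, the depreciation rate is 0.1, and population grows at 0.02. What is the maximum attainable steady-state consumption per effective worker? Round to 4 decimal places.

The effective depreciation rate is n + g + δ = 0.02 + 0.03 + 0.1 = 0.15.
Golden rule sets MPK = n+g+δ: 0.25·k^(0.25−1) = 0.15, so k_gold = (0.25/0.15)^(1/0.75) ≈ 1.9761.
y_gold = 1.9761^0.25 ≈ 1.1856.
c_gold = y_gold − (n+g+δ)·k_gold = 1.1856 − 0.15·1.9761 ≈ 0.8892.

c_gold ≈ 0.8892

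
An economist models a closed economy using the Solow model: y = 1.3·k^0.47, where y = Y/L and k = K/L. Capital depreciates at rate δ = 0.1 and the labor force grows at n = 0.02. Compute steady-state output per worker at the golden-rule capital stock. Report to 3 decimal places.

y_gold ≈ 5.505

Break-even investment rate: n + δ = 0.02 + 0.1 = 0.12.
Setting f'(k) = n+δ gives 0.47·1.3·k^(0.47−1) = 0.12, hence k_gold = (0.47·1.3/0.12)^(1/0.53) ≈ 21.5624.
Output: y_gold = 1.3·k_gold^0.47 = 1.3·21.5624^0.47 ≈ 5.5053.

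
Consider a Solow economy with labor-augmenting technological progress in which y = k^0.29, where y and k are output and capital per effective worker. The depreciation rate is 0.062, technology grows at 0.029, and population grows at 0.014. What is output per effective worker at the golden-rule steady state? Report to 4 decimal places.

n + g + δ = 0.014 + 0.029 + 0.062 = 0.105.
Maximizing c = f(k) − (n+g+δ)·k gives f'(k) = n+g+δ, i.e. 0.29·k^(0.29−1) = 0.105, so k_gold = (0.29/0.105)^(1/0.71) ≈ 4.1824.
Output: y_gold = k_gold^0.29 = 4.1824^0.29 ≈ 1.5143.

y_gold ≈ 1.5143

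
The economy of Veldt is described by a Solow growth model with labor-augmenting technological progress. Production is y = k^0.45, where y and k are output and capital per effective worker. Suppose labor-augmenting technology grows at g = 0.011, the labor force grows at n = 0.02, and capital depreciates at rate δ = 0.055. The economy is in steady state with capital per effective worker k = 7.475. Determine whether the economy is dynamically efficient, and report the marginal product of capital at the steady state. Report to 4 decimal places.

Capital per effective worker breaks even when investment replaces (n + g + δ)·k; here n + g + δ = 0.086.
MPK = 0.45·k^(0.45−1) = 0.45·7.475^(-0.55) ≈ 0.1488.
MPK > 0.086, so the economy is dynamically efficient (under-saving).

dynamically efficient; MPK ≈ 0.1488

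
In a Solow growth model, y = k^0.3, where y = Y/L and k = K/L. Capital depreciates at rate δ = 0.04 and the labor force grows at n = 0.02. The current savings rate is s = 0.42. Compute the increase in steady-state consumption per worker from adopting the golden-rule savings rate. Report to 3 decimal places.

Δc ≈ 0.060

n + δ = 0.02 + 0.04 = 0.06.
Current steady state (s = 0.42): k* = (0.42/0.06)^(1/0.7) ≈ 16.1170, y* = 16.1170^0.3 ≈ 2.3024, c* = (1−0.42)·2.3024 ≈ 1.3354.
Maximizing c = f(k) − (n+δ)·k gives f'(k) = n+δ, i.e. 0.3·k^(0.3−1) = 0.06, so k_gold = (0.3/0.06)^(1/0.7) ≈ 9.9662.
y_gold = 9.9662^0.3 ≈ 1.9932, c_gold = y_gold − 0.06·k_gold ≈ 1.3953.
Gain: Δc = 1.3953 − 1.3354 ≈ 0.0599.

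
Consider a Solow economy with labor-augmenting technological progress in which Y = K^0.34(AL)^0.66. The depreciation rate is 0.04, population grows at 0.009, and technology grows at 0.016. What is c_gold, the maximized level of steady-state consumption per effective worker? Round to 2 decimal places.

Break-even investment rate: n + g + δ = 0.009 + 0.016 + 0.04 = 0.065.
Setting f'(k) = n+g+δ gives 0.34·k^(0.34−1) = 0.065, hence k_gold = (0.34/0.065)^(1/0.66) ≈ 12.2669.
y_gold = 12.2669^0.34 ≈ 2.3451.
c_gold = y_gold − (n+g+δ)·k_gold = 2.3451 − 0.065·12.2669 ≈ 1.5478.

c_gold ≈ 1.55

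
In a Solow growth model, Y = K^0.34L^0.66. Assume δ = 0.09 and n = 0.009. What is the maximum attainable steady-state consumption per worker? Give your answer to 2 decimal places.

c_gold ≈ 1.25

Break-even investment rate: n + δ = 0.009 + 0.09 = 0.099.
At the golden rule the marginal product of capital equals n+δ: 0.34·k^(0.34−1) = 0.099. Solving, k_gold = (0.34/0.099)^(1/0.66) ≈ 6.4846.
y_gold = 6.4846^0.34 ≈ 1.8882.
c_gold = y_gold − (n+δ)·k_gold = 1.8882 − 0.099·6.4846 ≈ 1.2462.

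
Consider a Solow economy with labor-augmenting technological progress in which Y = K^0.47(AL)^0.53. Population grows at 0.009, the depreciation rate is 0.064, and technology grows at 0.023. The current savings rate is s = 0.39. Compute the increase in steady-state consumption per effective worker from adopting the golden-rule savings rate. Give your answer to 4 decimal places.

Δc ≈ 0.0533

Capital per effective worker breaks even when investment replaces (n + g + δ)·k; here n + g + δ = 0.096.
Current steady state (s = 0.39): k* = (0.39/0.096)^(1/0.53) ≈ 14.0821, y* = 14.0821^0.47 ≈ 3.4664, c* = (1−0.39)·3.4664 ≈ 2.1145.
Golden rule sets MPK = n+g+δ: 0.47·k^(0.47−1) = 0.096, so k_gold = (0.47/0.096)^(1/0.53) ≈ 20.0244.
y_gold = 20.0244^0.47 ≈ 4.0901, c_gold = y_gold − 0.096·k_gold ≈ 2.1677.
Gain: Δc = 2.1677 − 2.1145 ≈ 0.0533.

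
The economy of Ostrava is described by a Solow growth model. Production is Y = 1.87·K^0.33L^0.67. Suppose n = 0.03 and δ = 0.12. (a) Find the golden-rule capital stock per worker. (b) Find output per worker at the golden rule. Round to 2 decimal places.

Capital per worker breaks even when investment replaces (n + δ)·k; here n + δ = 0.15.
Golden rule sets MPK = n+δ: 0.33·1.87·k^(0.33−1) = 0.15, so k_gold = (0.33·1.87/0.15)^(1/0.67) ≈ 8.2568.
y_gold = 1.87·8.2568^0.33 ≈ 3.7531.

(a) k_gold ≈ 8.26; (b) y_gold ≈ 3.75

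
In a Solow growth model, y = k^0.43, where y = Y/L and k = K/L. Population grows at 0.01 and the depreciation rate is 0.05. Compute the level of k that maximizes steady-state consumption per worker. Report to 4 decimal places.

k_gold ≈ 31.6633

n + δ = 0.01 + 0.05 = 0.06.
Golden rule sets MPK = n+δ: 0.43·k^(0.43−1) = 0.06, so k_gold = (0.43/0.06)^(1/0.57) ≈ 31.6633.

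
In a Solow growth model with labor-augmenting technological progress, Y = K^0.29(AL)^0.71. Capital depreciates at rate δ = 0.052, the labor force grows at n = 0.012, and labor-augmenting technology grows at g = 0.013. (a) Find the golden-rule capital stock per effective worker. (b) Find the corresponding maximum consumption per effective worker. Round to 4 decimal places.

(a) k_gold ≈ 6.4735; (b) c_gold ≈ 1.2204

The effective depreciation rate is n + g + δ = 0.012 + 0.013 + 0.052 = 0.077.
At the golden rule the marginal product of capital equals n+g+δ: 0.29·k^(0.29−1) = 0.077. Solving, k_gold = (0.29/0.077)^(1/0.71) ≈ 6.4735.
y_gold = 6.4735^0.29 ≈ 1.7188; c_gold = y_gold − 0.077·k_gold ≈ 1.2204.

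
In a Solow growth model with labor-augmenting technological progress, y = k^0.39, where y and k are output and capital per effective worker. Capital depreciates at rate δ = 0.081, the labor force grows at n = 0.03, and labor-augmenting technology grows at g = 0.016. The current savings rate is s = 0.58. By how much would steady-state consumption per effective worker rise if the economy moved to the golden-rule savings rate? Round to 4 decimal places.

n + g + δ = 0.03 + 0.016 + 0.081 = 0.127.
Current steady state (s = 0.58): k* = (0.58/0.127)^(1/0.61) ≈ 12.0601, y* = 12.0601^0.39 ≈ 2.6407, c* = (1−0.58)·2.6407 ≈ 1.1091.
Setting f'(k) = n+g+δ gives 0.39·k^(0.39−1) = 0.127, hence k_gold = (0.39/0.127)^(1/0.61) ≈ 6.2920.
y_gold = 6.2920^0.39 ≈ 2.0489, c_gold = y_gold − 0.127·k_gold ≈ 1.2498.
Gain: Δc = 1.2498 − 1.1091 ≈ 0.1407.

Δc ≈ 0.1407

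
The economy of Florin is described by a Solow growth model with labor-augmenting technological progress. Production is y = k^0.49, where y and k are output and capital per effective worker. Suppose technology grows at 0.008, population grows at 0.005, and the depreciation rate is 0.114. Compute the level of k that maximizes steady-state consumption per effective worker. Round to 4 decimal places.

n + g + δ = 0.005 + 0.008 + 0.114 = 0.127.
At the golden rule the marginal product of capital equals n+g+δ: 0.49·k^(0.49−1) = 0.127. Solving, k_gold = (0.49/0.127)^(1/0.51) ≈ 14.1185.

k_gold ≈ 14.1185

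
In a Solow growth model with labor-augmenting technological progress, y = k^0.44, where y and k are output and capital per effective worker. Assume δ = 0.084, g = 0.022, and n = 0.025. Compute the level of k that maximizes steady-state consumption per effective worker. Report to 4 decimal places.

k_gold ≈ 8.7018

n + g + δ = 0.025 + 0.022 + 0.084 = 0.131.
Golden rule sets MPK = n+g+δ: 0.44·k^(0.44−1) = 0.131, so k_gold = (0.44/0.131)^(1/0.56) ≈ 8.7018.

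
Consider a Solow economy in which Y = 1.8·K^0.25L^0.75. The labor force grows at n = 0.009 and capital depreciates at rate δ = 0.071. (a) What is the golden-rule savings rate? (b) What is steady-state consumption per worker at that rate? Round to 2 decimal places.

The effective depreciation rate is n + δ = 0.009 + 0.071 = 0.08.
For Cobb-Douglas, s_gold equals capital's share: s_gold = 0.25.
At the golden rule the marginal product of capital equals n+δ: 0.25·1.8·k^(0.25−1) = 0.08. Solving, k_gold = (0.25·1.8/0.08)^(1/0.75) ≈ 10.0038.
y_gold = 1.8·10.0038^0.25 ≈ 3.2012; c_gold = (1−0.25)·y_gold ≈ 2.4009.

(a) s_gold = 0.25; (b) c_gold ≈ 2.40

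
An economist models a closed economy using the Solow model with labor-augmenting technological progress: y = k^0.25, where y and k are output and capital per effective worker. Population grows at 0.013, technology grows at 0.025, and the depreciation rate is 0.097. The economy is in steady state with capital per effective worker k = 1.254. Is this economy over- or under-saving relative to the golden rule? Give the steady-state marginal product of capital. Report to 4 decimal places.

under-saving; MPK ≈ 0.2110

Break-even investment rate: n + g + δ = 0.013 + 0.025 + 0.097 = 0.135.
MPK = 0.25·k^(0.25−1) = 0.25·1.254^(-0.75) ≈ 0.2110.
MPK > 0.135, so the economy is dynamically efficient (under-saving).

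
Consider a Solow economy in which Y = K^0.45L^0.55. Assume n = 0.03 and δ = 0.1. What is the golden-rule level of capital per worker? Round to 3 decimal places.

The effective depreciation rate is n + δ = 0.03 + 0.1 = 0.13.
Setting f'(k) = n+δ gives 0.45·k^(0.45−1) = 0.13, hence k_gold = (0.45/0.13)^(1/0.55) ≈ 9.5607.

k_gold ≈ 9.561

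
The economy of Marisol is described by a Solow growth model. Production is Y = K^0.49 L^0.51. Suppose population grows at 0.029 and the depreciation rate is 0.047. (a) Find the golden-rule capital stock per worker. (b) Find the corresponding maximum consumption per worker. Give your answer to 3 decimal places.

(a) k_gold ≈ 38.639; (b) c_gold ≈ 3.056

The effective depreciation rate is n + δ = 0.029 + 0.047 = 0.076.
Setting f'(k) = n+δ gives 0.49·k^(0.49−1) = 0.076, hence k_gold = (0.49/0.076)^(1/0.51) ≈ 38.6389.
y_gold = 38.6389^0.49 ≈ 5.9930; c_gold = y_gold − 0.076·k_gold ≈ 3.0564.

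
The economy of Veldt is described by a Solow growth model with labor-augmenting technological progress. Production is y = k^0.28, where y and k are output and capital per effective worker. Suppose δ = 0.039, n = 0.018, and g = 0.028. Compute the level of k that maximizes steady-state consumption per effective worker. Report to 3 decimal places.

k_gold ≈ 5.237

The effective depreciation rate is n + g + δ = 0.018 + 0.028 + 0.039 = 0.085.
At the golden rule the marginal product of capital equals n+g+δ: 0.28·k^(0.28−1) = 0.085. Solving, k_gold = (0.28/0.085)^(1/0.72) ≈ 5.2370.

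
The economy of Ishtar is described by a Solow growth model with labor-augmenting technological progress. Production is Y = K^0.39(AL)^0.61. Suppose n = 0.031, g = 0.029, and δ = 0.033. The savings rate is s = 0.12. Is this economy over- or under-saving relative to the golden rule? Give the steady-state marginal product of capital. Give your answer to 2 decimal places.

under-saving; MPK ≈ 0.30

n + g + δ = 0.031 + 0.029 + 0.033 = 0.093.
Steady-state k*: s·k^0.39 = 0.093·k gives k* = (0.12/0.093)^(1/0.61) ≈ 1.5187.
MPK = 0.39·1.5187^(-0.61) ≈ 0.3023.
MPK > n+g+δ = 0.093, so the economy is dynamically efficient (under-saving).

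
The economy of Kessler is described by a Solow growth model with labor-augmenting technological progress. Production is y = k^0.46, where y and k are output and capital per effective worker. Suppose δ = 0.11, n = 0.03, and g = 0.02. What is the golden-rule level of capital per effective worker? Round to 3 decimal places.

n + g + δ = 0.03 + 0.02 + 0.11 = 0.16.
At the golden rule the marginal product of capital equals n+g+δ: 0.46·k^(0.46−1) = 0.16. Solving, k_gold = (0.46/0.16)^(1/0.54) ≈ 7.0685.

k_gold ≈ 7.069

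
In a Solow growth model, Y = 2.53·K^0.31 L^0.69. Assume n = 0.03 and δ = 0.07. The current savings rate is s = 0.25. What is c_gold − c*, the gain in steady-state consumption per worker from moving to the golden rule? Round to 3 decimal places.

Break-even investment rate: n + δ = 0.03 + 0.07 = 0.1.
Current steady state (s = 0.25): k* = (0.25·2.53/0.1)^(1/0.69) ≈ 14.4863, y* = 2.53·14.4863^0.31 ≈ 5.7945, c* = (1−0.25)·5.7945 ≈ 4.3459.
Maximizing c = f(k) − (n+δ)·k gives f'(k) = n+δ, i.e. 0.31·2.53·k^(0.31−1) = 0.1, so k_gold = (0.31·2.53/0.1)^(1/0.69) ≈ 19.7857.
y_gold = 2.53·19.7857^0.31 ≈ 6.3825, c_gold = y_gold − 0.1·k_gold ≈ 4.4039.
Gain: Δc = 4.4039 − 4.3459 ≈ 0.0580.

Δc ≈ 0.058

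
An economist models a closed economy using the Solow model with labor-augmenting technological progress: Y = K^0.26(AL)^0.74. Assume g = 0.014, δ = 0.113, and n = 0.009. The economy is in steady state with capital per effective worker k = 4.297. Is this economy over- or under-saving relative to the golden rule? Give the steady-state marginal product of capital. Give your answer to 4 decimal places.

over-saving; MPK ≈ 0.0884

Break-even investment rate: n + g + δ = 0.009 + 0.014 + 0.113 = 0.136.
MPK = 0.26·k^(0.26−1) = 0.26·4.297^(-0.74) ≈ 0.0884.
MPK < 0.136, so the economy is dynamically inefficient (over-saving).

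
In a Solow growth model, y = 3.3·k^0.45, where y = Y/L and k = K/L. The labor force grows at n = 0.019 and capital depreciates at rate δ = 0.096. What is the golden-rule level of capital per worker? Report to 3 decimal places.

n + δ = 0.019 + 0.096 = 0.115.
At the golden rule the marginal product of capital equals n+δ: 0.45·3.3·k^(0.45−1) = 0.115. Solving, k_gold = (0.45·3.3/0.115)^(1/0.55) ≈ 104.7254.

k_gold ≈ 104.725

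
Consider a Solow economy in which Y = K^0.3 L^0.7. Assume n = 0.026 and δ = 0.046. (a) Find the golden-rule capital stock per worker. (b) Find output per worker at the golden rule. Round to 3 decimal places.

(a) k_gold ≈ 7.681; (b) y_gold ≈ 1.843

The effective depreciation rate is n + δ = 0.026 + 0.046 = 0.072.
Maximizing c = f(k) − (n+δ)·k gives f'(k) = n+δ, i.e. 0.3·k^(0.3−1) = 0.072, so k_gold = (0.3/0.072)^(1/0.7) ≈ 7.6809.
y_gold = 7.6809^0.3 ≈ 1.8434.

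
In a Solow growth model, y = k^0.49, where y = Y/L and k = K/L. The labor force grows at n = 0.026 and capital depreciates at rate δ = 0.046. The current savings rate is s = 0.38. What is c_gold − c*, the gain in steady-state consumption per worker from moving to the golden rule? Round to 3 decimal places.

Break-even investment rate: n + δ = 0.026 + 0.046 = 0.072.
Current steady state (s = 0.38): k* = (0.38/0.072)^(1/0.51) ≈ 26.0958, y* = 26.0958^0.49 ≈ 4.9445, c* = (1−0.38)·4.9445 ≈ 3.0656.
Setting f'(k) = n+δ gives 0.49·k^(0.49−1) = 0.072, hence k_gold = (0.49/0.072)^(1/0.51) ≈ 42.9602.
y_gold = 42.9602^0.49 ≈ 6.3125, c_gold = y_gold − 0.072·k_gold ≈ 3.2194.
Gain: Δc = 3.2194 − 3.0656 ≈ 0.1538.

Δc ≈ 0.154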